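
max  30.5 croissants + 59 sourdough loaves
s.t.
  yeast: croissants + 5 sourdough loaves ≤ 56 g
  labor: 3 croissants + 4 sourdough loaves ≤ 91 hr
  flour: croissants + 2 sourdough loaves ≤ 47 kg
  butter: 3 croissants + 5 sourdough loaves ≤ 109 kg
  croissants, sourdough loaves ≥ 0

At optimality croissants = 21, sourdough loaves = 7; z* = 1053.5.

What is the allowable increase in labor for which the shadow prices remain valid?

Binding constraints: yeast, labor. The basis is B = [[1,5],[3,4]] with det -11.
Per unit increase in labor, x* moves by d = (0.4545, -0.0909).
The basis stays optimal until butter becomes binding; allowable increase = 12.1 hr.

12.1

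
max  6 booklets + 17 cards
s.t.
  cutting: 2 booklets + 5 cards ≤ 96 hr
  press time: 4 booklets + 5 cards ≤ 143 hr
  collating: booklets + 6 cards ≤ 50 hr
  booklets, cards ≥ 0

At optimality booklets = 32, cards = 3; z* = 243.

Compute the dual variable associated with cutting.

At the optimum: cutting uses 79 of 96 (slack = 17); press time uses 143 of 143 (binding); collating uses 50 of 50 (binding).
Slack constraints have shadow price 0 (complementary slackness).
Dual feasibility on the basic columns requires 4·y_press time + 1·y_collating = 6, 5·y_press time + 6·y_collating = 17.
Solving: y_press time = 1, y_collating = 2.
Shadow price of cutting = 0.

0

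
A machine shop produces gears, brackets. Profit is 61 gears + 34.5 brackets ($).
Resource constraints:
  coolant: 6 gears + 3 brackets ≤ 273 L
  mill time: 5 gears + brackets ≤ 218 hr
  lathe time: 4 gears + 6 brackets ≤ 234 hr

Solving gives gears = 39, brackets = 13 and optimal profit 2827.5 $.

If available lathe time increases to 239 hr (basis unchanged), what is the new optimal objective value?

2832.5

Check each constraint at x*: coolant 273/273 (tight); mill time 208/218 (slack 10); lathe time 234/234 (tight).
By complementary slackness, y = 0 for the non-binding constraint.
The binding rows give the dual system: 6·y_coolant + 4·y_lathe time = 61 and 3·y_coolant + 6·y_lathe time = 34.5.
Solving: y_coolant = 9.5, y_lathe time = 1.
Δz = y_lathe time·Δb = 1 × (5) = 5, so new z* = 2827.5 + 5 = 2832.5.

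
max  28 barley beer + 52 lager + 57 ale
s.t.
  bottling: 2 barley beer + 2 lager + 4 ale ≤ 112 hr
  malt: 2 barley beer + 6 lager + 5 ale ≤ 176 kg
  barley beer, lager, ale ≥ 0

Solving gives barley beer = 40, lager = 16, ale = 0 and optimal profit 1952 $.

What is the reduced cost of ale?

At the optimum: bottling uses 112 of 112 (binding); malt uses 176 of 176 (binding).
Dual feasibility on the basic columns requires 2·y_bottling + 2·y_malt = 28, 2·y_bottling + 6·y_malt = 52.
This yields shadow prices y_bottling = 8, y_malt = 6.
Reduced cost of ale: c₃ − yᵀa₃ = 57 − (8·4 + 6·5) = 57 − 62 = -5.

-5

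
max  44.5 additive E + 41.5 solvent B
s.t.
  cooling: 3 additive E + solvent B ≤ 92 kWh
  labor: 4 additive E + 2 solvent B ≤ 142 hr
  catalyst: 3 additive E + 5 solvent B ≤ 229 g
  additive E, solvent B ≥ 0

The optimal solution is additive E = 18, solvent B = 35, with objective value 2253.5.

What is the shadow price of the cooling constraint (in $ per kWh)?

0

Binding: labor and catalyst. Non-binding: cooling (3 unused).
Slack constraints have shadow price 0 (complementary slackness).
From A_Bᵀ y = c: 4·y_labor + 3·y_catalyst = 44.5; 2·y_labor + 5·y_catalyst = 41.5.
This yields shadow prices y_labor = 7, y_catalyst = 5.5.
Shadow price of cooling = 0.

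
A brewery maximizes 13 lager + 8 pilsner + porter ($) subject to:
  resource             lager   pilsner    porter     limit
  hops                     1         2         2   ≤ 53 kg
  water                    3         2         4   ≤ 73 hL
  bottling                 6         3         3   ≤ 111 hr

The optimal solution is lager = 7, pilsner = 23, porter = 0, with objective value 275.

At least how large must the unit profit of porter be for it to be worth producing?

At the optimum: hops uses 53 of 53 (binding); water uses 67 of 73 (slack = 6); bottling uses 111 of 111 (binding).
Since water is not tight, its dual is 0.
The binding rows give the dual system: 1·y_hops + 6·y_bottling = 13 and 2·y_hops + 3·y_bottling = 8.
→ y_hops = 1 and y_bottling = 2.
porter enters the basis when its profit ≥ yᵀa₃ = 1·2 + 2·3 = 8.

8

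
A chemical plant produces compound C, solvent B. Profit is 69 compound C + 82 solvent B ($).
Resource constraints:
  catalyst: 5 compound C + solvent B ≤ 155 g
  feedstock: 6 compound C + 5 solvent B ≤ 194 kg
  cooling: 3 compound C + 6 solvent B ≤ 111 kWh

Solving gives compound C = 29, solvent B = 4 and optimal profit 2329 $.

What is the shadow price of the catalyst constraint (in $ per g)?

0

Check each constraint at x*: catalyst 149/155 (slack 6); feedstock 194/194 (tight); cooling 111/111 (tight).
Slack constraints have shadow price 0 (complementary slackness).
Dual feasibility on the basic columns requires 6·y_feedstock + 3·y_cooling = 69, 5·y_feedstock + 6·y_cooling = 82.
→ y_feedstock = 8 and y_cooling = 7.
Shadow price of catalyst = 0.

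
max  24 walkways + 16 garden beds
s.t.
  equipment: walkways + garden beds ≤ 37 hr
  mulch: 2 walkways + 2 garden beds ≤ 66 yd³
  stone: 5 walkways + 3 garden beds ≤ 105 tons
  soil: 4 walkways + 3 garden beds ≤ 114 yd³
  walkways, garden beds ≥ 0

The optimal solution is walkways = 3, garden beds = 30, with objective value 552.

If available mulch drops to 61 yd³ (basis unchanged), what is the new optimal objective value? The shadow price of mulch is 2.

Δb = -5, so new z* = 552 + (2)·(-5) = 552 − 10 = 542.

542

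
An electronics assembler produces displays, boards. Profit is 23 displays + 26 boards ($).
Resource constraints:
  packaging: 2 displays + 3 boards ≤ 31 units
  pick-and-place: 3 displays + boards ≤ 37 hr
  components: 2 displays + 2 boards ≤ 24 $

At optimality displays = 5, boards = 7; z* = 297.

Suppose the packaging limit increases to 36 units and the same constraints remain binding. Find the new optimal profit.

Binding: packaging and components. Non-binding: pick-and-place (15 unused).
Slack constraints have shadow price 0 (complementary slackness).
From A_Bᵀ y = c: 2·y_packaging + 2·y_components = 23; 3·y_packaging + 2·y_components = 26.
This yields shadow prices y_packaging = 3, y_components = 8.5.
Δz = y_packaging·Δb = 3 × (5) = 15, so new z* = 297 + 15 = 312.

312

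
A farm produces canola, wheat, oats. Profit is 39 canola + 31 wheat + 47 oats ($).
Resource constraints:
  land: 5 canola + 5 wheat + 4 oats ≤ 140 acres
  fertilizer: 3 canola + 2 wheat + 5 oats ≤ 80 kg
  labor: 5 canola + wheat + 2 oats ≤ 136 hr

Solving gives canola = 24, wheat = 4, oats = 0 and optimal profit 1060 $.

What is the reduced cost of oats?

-5

At the optimum: land uses 140 of 140 (binding); fertilizer uses 80 of 80 (binding); labor uses 124 of 136 (slack = 12).
By complementary slackness, y = 0 for the non-binding constraint.
Dual feasibility on the basic columns requires 5·y_land + 3·y_fertilizer = 39, 5·y_land + 2·y_fertilizer = 31.
Solving: y_land = 3, y_fertilizer = 8.
Reduced cost of oats: c₃ − yᵀa₃ = 47 − (3·4 + 8·5) = 47 − 52 = -5.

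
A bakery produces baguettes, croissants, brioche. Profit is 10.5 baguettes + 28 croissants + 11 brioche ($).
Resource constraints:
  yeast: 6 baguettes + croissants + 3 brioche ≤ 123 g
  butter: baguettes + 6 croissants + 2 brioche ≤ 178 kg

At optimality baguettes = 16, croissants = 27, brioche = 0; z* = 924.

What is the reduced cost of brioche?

-1

At the optimum: yeast uses 123 of 123 (binding); butter uses 178 of 178 (binding).
From A_Bᵀ y = c: 6·y_yeast + 1·y_butter = 10.5; 1·y_yeast + 6·y_butter = 28.
Solving: y_yeast = 1, y_butter = 4.5.
Reduced cost of brioche: c₃ − yᵀa₃ = 11 − (1·3 + 4.5·2) = 11 − 12 = -1.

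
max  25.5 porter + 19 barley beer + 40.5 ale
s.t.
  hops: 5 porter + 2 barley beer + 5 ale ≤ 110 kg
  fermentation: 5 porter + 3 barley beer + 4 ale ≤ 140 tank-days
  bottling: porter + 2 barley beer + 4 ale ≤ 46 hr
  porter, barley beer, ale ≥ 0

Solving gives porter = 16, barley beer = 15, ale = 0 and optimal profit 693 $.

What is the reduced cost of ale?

Binding: hops and bottling. Non-binding: fermentation (15 unused).
Since fermentation is not tight, its dual is 0.
From A_Bᵀ y = c: 5·y_hops + 1·y_bottling = 25.5; 2·y_hops + 2·y_bottling = 19.
This yields shadow prices y_hops = 4, y_bottling = 5.5.
Reduced cost of ale: c₃ − yᵀa₃ = 40.5 − (4·5 + 5.5·4) = 40.5 − 42 = -1.5.

-1.5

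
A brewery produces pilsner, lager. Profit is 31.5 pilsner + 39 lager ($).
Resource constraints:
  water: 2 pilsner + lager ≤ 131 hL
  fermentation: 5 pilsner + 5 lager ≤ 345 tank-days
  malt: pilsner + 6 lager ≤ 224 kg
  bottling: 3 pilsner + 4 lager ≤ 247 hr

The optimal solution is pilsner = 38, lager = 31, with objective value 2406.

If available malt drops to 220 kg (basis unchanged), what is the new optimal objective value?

2400

Binding: fermentation and malt. Non-binding: water (24 unused), bottling (9 unused).
Since water, bottling are not tight, their duals are 0.
From A_Bᵀ y = c: 5·y_fermentation + 1·y_malt = 31.5; 5·y_fermentation + 6·y_malt = 39.
→ y_fermentation = 6 and y_malt = 1.5.
Δz = y_malt·Δb = 1.5 × (-4) = -6, so new z* = 2406 − 6 = 2400.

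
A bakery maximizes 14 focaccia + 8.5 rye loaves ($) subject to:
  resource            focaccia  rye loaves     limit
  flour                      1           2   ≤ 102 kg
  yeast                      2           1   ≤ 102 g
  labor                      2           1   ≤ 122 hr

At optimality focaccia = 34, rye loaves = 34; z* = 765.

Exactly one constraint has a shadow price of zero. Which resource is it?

flour: 102/102 (binding)
yeast: 102/102 (binding)
labor: 102/122 (slack 20)
By complementary slackness, a constraint with positive slack has shadow price 0 → labor.

labor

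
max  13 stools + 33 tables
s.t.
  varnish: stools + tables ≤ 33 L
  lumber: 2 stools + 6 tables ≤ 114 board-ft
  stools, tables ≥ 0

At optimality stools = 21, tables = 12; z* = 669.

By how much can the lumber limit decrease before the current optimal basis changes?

48

Binding constraints: varnish, lumber. The basis is B = [[1,1],[2,6]] with det 4.
Per unit decrease in lumber, x* moves by d = (0.25, -0.25).
The basis stays optimal until tables reaches 0; allowable decrease = 48 board-ft.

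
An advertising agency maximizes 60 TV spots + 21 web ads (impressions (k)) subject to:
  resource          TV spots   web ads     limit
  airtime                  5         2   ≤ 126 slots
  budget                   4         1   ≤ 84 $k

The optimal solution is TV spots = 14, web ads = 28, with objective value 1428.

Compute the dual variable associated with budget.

At the optimum: airtime uses 126 of 126 (binding); budget uses 84 of 84 (binding).
Dual feasibility on the basic columns requires 5·y_airtime + 4·y_budget = 60, 2·y_airtime + 1·y_budget = 21.
Solving: y_airtime = 8, y_budget = 5.
Shadow price of budget = 5.

5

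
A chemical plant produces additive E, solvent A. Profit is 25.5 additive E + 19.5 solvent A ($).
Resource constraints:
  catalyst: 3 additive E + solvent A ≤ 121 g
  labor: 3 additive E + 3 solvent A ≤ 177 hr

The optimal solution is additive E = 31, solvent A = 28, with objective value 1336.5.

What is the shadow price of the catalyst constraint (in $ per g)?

3

Both catalyst and labor are binding at x*.
Dual feasibility on the basic columns requires 3·y_catalyst + 3·y_labor = 25.5, 1·y_catalyst + 3·y_labor = 19.5.
This yields shadow prices y_catalyst = 3, y_labor = 5.5.
Shadow price of catalyst = 3.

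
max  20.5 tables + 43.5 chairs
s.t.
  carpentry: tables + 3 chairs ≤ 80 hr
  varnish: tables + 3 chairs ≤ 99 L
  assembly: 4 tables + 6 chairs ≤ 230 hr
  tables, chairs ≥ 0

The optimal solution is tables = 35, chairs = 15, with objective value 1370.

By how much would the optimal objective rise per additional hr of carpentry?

Check each constraint at x*: carpentry 80/80 (tight); varnish 80/99 (slack 19); assembly 230/230 (tight).
Slack constraints have shadow price 0 (complementary slackness).
Dual feasibility on the basic columns requires 1·y_carpentry + 4·y_assembly = 20.5, 3·y_carpentry + 6·y_assembly = 43.5.
→ y_carpentry = 8.5 and y_assembly = 3.
Shadow price of carpentry = 8.5.

8.5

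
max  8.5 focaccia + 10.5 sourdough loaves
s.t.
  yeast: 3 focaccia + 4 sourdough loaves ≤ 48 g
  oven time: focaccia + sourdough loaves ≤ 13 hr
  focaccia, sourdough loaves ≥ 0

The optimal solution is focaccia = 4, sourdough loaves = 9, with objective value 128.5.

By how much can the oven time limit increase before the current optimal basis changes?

Binding constraints: yeast, oven time. The basis is B = [[3,4],[1,1]] with det -1.
Per unit increase in oven time, x* moves by d = (4, -3).
The basis stays optimal until sourdough loaves reaches 0; allowable increase = 3 hr.

3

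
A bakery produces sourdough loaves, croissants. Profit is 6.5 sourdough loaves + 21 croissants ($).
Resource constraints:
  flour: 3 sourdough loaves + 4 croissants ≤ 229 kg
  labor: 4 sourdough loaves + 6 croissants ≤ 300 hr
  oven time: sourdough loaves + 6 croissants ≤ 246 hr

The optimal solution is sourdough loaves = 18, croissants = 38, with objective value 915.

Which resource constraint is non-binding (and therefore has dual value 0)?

flour: 206/229 (slack 23)
labor: 300/300 (binding)
oven time: 246/246 (binding)
By complementary slackness, a constraint with positive slack has shadow price 0 → flour.

flour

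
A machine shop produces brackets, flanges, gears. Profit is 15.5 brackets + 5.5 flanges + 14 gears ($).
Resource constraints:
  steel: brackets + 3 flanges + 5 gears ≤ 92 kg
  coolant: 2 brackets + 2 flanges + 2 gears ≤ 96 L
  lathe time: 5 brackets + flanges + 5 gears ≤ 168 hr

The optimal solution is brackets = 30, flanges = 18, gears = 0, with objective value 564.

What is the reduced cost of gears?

At the optimum: steel uses 84 of 92 (slack = 8); coolant uses 96 of 96 (binding); lathe time uses 168 of 168 (binding).
Slack constraints have shadow price 0 (complementary slackness).
Dual feasibility on the basic columns requires 2·y_coolant + 5·y_lathe time = 15.5, 2·y_coolant + 1·y_lathe time = 5.5.
→ y_coolant = 1.5 and y_lathe time = 2.5.
Reduced cost of gears: c₃ − yᵀa₃ = 14 − (1.5·2 + 2.5·5) = 14 − 15.5 = -1.5.

-1.5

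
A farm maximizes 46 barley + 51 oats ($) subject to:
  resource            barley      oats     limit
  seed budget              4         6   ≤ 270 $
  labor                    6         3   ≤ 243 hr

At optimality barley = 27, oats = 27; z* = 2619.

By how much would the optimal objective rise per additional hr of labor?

Check each constraint at x*: seed budget 270/270 (tight); labor 243/243 (tight).
From A_Bᵀ y = c: 4·y_seed budget + 6·y_labor = 46; 6·y_seed budget + 3·y_labor = 51.
This yields shadow prices y_seed budget = 7, y_labor = 3.
Shadow price of labor = 3.

3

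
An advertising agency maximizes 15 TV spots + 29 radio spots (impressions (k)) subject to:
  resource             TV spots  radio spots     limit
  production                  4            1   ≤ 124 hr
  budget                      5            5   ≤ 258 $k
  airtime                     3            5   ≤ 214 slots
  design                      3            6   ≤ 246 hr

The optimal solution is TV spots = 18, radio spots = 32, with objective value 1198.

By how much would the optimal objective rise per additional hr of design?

Binding: airtime and design. Non-binding: production (20 unused), budget (8 unused).
Since production, budget are not tight, their duals are 0.
From A_Bᵀ y = c: 3·y_airtime + 3·y_design = 15; 5·y_airtime + 6·y_design = 29.
→ y_airtime = 1 and y_design = 4.
Shadow price of design = 4.

4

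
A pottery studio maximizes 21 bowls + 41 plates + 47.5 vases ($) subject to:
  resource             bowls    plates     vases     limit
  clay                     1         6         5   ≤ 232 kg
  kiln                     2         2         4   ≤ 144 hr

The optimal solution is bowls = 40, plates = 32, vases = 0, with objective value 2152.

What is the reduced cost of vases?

-6.5

Both clay and kiln are binding at x*.
Dual feasibility on the basic columns requires 1·y_clay + 2·y_kiln = 21, 6·y_clay + 2·y_kiln = 41.
→ y_clay = 4 and y_kiln = 8.5.
Reduced cost of vases: c₃ − yᵀa₃ = 47.5 − (4·5 + 8.5·4) = 47.5 − 54 = -6.5.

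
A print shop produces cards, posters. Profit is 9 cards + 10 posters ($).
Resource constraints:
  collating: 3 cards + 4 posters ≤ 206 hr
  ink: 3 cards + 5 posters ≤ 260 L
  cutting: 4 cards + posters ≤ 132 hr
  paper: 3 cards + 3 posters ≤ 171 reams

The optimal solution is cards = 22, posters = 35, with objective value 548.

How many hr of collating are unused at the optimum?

0

collating used = 3·22 + 4·35 = 206; slack = 206 − 206 = 0.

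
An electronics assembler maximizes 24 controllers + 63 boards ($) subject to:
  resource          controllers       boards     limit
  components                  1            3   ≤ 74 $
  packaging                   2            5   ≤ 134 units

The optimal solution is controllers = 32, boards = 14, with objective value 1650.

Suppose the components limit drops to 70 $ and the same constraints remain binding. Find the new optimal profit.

1626

At the optimum: components uses 74 of 74 (binding); packaging uses 134 of 134 (binding).
The binding rows give the dual system: 1·y_components + 2·y_packaging = 24 and 3·y_components + 5·y_packaging = 63.
Solving: y_components = 6, y_packaging = 9.
Δz = y_components·Δb = 6 × (-4) = -24, so new z* = 1650 − 24 = 1626.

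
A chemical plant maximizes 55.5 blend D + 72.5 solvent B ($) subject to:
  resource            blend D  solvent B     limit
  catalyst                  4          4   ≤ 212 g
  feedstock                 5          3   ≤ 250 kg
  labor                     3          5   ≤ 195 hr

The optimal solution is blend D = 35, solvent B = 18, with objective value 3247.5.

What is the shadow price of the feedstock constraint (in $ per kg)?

Binding: catalyst and labor. Non-binding: feedstock (21 unused).
Since feedstock is not tight, its dual is 0.
The binding rows give the dual system: 4·y_catalyst + 3·y_labor = 55.5 and 4·y_catalyst + 5·y_labor = 72.5.
Solving: y_catalyst = 7.5, y_labor = 8.5.
Shadow price of feedstock = 0.

0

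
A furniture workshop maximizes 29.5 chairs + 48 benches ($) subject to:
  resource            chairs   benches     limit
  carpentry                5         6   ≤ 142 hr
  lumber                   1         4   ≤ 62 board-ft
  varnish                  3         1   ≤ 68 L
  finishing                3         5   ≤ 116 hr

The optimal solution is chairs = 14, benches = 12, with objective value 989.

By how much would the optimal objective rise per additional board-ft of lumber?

4.5

At the optimum: carpentry uses 142 of 142 (binding); lumber uses 62 of 62 (binding); varnish uses 54 of 68 (slack = 14); finishing uses 102 of 116 (slack = 14).
Since varnish, finishing are not tight, their duals are 0.
From A_Bᵀ y = c: 5·y_carpentry + 1·y_lumber = 29.5; 6·y_carpentry + 4·y_lumber = 48.
Solving: y_carpentry = 5, y_lumber = 4.5.
Shadow price of lumber = 4.5.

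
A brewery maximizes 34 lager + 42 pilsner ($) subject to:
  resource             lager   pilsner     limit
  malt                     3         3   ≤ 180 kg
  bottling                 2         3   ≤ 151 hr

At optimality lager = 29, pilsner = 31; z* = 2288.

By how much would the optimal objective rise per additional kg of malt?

At the optimum: malt uses 180 of 180 (binding); bottling uses 151 of 151 (binding).
The binding rows give the dual system: 3·y_malt + 2·y_bottling = 34 and 3·y_malt + 3·y_bottling = 42.
→ y_malt = 6 and y_bottling = 8.
Shadow price of malt = 6.

6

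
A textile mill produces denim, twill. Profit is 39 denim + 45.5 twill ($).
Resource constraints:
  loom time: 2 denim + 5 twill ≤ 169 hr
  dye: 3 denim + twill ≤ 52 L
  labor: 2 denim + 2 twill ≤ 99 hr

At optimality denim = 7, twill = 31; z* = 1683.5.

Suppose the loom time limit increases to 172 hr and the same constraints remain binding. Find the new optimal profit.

1706

Check each constraint at x*: loom time 169/169 (tight); dye 52/52 (tight); labor 76/99 (slack 23).
By complementary slackness, y = 0 for the non-binding constraint.
Dual feasibility on the basic columns requires 2·y_loom time + 3·y_dye = 39, 5·y_loom time + 1·y_dye = 45.5.
Solving: y_loom time = 7.5, y_dye = 8.
Δz = y_loom time·Δb = 7.5 × (3) = 22.5, so new z* = 1683.5 + 22.5 = 1706.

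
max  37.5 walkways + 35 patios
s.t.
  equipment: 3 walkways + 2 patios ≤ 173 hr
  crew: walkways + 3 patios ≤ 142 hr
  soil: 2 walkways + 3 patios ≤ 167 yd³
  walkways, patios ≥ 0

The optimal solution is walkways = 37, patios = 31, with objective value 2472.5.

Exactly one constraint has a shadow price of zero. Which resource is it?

equipment: 173/173 (binding)
crew: 130/142 (slack 12)
soil: 167/167 (binding)
By complementary slackness, a constraint with positive slack has shadow price 0 → crew.

crew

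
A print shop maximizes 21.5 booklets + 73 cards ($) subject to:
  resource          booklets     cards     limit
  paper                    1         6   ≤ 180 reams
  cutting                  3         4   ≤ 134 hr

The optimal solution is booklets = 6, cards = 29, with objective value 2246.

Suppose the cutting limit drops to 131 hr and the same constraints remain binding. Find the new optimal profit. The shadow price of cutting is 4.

Δb = -3, so new z* = 2246 + (4)·(-3) = 2246 − 12 = 2234.

2234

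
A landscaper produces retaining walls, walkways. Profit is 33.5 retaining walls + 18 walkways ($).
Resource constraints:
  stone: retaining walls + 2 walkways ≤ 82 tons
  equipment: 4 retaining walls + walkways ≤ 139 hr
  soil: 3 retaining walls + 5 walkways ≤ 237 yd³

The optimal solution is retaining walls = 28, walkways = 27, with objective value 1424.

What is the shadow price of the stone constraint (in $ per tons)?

5.5

Binding: stone and equipment. Non-binding: soil (18 unused).
Slack constraints have shadow price 0 (complementary slackness).
The binding rows give the dual system: 1·y_stone + 4·y_equipment = 33.5 and 2·y_stone + 1·y_equipment = 18.
This yields shadow prices y_stone = 5.5, y_equipment = 7.
Shadow price of stone = 5.5.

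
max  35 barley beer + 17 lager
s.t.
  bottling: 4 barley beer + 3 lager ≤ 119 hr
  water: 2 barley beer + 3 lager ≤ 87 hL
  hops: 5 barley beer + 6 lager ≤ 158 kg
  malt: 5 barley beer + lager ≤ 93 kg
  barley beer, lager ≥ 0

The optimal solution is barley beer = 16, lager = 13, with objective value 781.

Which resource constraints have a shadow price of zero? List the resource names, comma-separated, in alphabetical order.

bottling, water

bottling: 103/119 (slack 16)
water: 71/87 (slack 16)
hops: 158/158 (binding)
malt: 93/93 (binding)
By complementary slackness, a constraint with positive slack has shadow price 0 → bottling, water.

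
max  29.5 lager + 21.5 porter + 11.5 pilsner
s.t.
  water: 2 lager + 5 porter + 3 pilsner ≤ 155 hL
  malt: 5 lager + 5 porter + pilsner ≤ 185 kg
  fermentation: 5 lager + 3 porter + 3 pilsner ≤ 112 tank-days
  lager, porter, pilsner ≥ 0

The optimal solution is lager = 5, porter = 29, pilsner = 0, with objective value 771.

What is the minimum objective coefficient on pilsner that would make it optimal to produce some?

Binding: water and fermentation. Non-binding: malt (15 unused).
Since malt is not tight, its dual is 0.
The binding rows give the dual system: 2·y_water + 5·y_fermentation = 29.5 and 5·y_water + 3·y_fermentation = 21.5.
Solving: y_water = 1, y_fermentation = 5.5.
pilsner enters the basis when its profit ≥ yᵀa₃ = 1·3 + 5.5·3 = 19.5.

19.5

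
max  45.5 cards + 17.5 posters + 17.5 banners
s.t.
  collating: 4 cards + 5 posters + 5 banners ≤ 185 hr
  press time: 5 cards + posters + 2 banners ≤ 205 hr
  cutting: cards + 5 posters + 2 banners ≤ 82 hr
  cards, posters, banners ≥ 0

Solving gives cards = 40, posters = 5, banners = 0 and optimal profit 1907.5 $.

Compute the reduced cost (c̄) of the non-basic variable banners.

Check each constraint at x*: collating 185/185 (tight); press time 205/205 (tight); cutting 65/82 (slack 17).
Slack constraints have shadow price 0 (complementary slackness).
Dual feasibility on the basic columns requires 4·y_collating + 5·y_press time = 45.5, 5·y_collating + 1·y_press time = 17.5.
This yields shadow prices y_collating = 2, y_press time = 7.5.
Reduced cost of banners: c₃ − yᵀa₃ = 17.5 − (2·5 + 7.5·2) = 17.5 − 25 = -7.5.

-7.5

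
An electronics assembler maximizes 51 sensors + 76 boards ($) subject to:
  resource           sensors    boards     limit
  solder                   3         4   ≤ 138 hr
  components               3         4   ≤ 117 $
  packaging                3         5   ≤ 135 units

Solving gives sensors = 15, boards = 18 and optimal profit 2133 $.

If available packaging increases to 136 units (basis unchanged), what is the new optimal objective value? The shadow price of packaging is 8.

2141

Δb = 1, so new z* = 2133 + (8)·(1) = 2133 + 8 = 2141.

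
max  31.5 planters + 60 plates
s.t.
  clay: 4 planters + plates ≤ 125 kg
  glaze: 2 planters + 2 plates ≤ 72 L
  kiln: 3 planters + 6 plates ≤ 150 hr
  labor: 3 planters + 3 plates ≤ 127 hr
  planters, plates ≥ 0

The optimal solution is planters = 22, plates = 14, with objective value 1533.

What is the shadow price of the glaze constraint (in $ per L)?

1.5

At the optimum: clay uses 102 of 125 (slack = 23); glaze uses 72 of 72 (binding); kiln uses 150 of 150 (binding); labor uses 108 of 127 (slack = 19).
Slack constraints have shadow price 0 (complementary slackness).
From A_Bᵀ y = c: 2·y_glaze + 3·y_kiln = 31.5; 2·y_glaze + 6·y_kiln = 60.
→ y_glaze = 1.5 and y_kiln = 9.5.
Shadow price of glaze = 1.5.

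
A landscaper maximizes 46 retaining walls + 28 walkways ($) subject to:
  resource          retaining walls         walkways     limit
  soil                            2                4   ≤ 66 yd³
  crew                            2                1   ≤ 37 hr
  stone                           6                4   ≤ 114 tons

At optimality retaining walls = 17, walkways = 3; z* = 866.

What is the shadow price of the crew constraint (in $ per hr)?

Check each constraint at x*: soil 46/66 (slack 20); crew 37/37 (tight); stone 114/114 (tight).
Since soil is not tight, its dual is 0.
Dual feasibility on the basic columns requires 2·y_crew + 6·y_stone = 46, 1·y_crew + 4·y_stone = 28.
This yields shadow prices y_crew = 8, y_stone = 5.
Shadow price of crew = 8.

8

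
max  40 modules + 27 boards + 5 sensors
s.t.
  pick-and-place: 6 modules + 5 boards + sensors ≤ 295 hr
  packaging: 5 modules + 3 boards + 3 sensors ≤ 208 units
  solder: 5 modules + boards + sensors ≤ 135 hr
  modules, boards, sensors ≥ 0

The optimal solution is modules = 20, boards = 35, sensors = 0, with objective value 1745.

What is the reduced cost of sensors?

Binding: pick-and-place and solder. Non-binding: packaging (3 unused).
Since packaging is not tight, its dual is 0.
The binding rows give the dual system: 6·y_pick-and-place + 5·y_solder = 40 and 5·y_pick-and-place + 1·y_solder = 27.
→ y_pick-and-place = 5 and y_solder = 2.
Reduced cost of sensors: c₃ − yᵀa₃ = 5 − (5·1 + 2·1) = 5 − 7 = -2.

-2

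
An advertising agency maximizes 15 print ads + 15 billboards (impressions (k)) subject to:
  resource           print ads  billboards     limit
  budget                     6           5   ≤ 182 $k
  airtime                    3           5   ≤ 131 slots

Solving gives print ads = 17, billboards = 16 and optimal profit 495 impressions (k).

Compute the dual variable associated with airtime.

Both budget and airtime are binding at x*.
Dual feasibility on the basic columns requires 6·y_budget + 3·y_airtime = 15, 5·y_budget + 5·y_airtime = 15.
→ y_budget = 2 and y_airtime = 1.
Shadow price of airtime = 1.

1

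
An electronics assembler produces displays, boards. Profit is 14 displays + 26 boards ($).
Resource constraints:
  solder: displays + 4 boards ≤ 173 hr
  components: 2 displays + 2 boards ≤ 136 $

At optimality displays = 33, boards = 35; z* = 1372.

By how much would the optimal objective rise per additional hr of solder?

Both solder and components are binding at x*.
Dual feasibility on the basic columns requires 1·y_solder + 2·y_components = 14, 4·y_solder + 2·y_components = 26.
Solving: y_solder = 4, y_components = 5.
Shadow price of solder = 4.

4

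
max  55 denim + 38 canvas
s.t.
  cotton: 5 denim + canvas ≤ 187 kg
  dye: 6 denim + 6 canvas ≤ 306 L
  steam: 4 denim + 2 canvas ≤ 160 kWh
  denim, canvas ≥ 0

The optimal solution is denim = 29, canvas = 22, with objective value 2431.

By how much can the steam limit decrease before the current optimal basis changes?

Binding constraints: dye, steam. The basis is B = [[6,6],[4,2]] with det -12.
Per unit decrease in steam, x* moves by d = (-0.5, 0.5).
The basis stays optimal until denim reaches 0; allowable decrease = 58 kWh.

58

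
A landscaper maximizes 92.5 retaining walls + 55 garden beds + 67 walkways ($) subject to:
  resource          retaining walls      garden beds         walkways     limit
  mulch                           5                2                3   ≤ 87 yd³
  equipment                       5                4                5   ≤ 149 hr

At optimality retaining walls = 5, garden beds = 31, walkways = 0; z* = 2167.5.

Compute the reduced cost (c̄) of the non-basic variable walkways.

Both mulch and equipment are binding at x*.
From A_Bᵀ y = c: 5·y_mulch + 5·y_equipment = 92.5; 2·y_mulch + 4·y_equipment = 55.
This yields shadow prices y_mulch = 9.5, y_equipment = 9.
Reduced cost of walkways: c₃ − yᵀa₃ = 67 − (9.5·3 + 9·5) = 67 − 73.5 = -6.5.

-6.5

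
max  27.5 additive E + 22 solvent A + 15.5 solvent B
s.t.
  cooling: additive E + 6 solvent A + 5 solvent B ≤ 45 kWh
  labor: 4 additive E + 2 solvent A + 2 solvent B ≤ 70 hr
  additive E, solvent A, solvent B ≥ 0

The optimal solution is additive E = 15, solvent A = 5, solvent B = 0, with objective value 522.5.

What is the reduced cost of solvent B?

Check each constraint at x*: cooling 45/45 (tight); labor 70/70 (tight).
From A_Bᵀ y = c: 1·y_cooling + 4·y_labor = 27.5; 6·y_cooling + 2·y_labor = 22.
Solving: y_cooling = 1.5, y_labor = 6.5.
Reduced cost of solvent B: c₃ − yᵀa₃ = 15.5 − (1.5·5 + 6.5·2) = 15.5 − 20.5 = -5.

-5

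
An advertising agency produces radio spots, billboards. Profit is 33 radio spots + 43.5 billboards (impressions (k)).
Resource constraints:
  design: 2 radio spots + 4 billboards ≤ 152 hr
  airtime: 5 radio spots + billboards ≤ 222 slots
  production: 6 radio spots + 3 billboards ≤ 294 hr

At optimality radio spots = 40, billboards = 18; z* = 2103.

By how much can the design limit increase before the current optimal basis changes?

240

Binding constraints: design, production. The basis is B = [[2,4],[6,3]] with det -18.
Per unit increase in design, x* moves by d = (-0.1667, 0.3333).
The basis stays optimal until radio spots reaches 0; allowable increase = 240 hr.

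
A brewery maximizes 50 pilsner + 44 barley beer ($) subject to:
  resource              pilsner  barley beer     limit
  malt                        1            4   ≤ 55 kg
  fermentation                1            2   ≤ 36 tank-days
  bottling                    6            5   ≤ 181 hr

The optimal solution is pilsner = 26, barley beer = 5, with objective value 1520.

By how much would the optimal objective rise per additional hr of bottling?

At the optimum: malt uses 46 of 55 (slack = 9); fermentation uses 36 of 36 (binding); bottling uses 181 of 181 (binding).
By complementary slackness, y = 0 for the non-binding constraint.
The binding rows give the dual system: 1·y_fermentation + 6·y_bottling = 50 and 2·y_fermentation + 5·y_bottling = 44.
Solving: y_fermentation = 2, y_bottling = 8.
Shadow price of bottling = 8.

8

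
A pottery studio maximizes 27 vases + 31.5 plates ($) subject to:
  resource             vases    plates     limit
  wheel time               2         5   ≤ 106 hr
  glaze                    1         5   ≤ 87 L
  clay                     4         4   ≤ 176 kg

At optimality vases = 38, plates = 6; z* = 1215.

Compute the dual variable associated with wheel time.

Binding: wheel time and clay. Non-binding: glaze (19 unused).
Slack constraints have shadow price 0 (complementary slackness).
Dual feasibility on the basic columns requires 2·y_wheel time + 4·y_clay = 27, 5·y_wheel time + 4·y_clay = 31.5.
This yields shadow prices y_wheel time = 1.5, y_clay = 6.
Shadow price of wheel time = 1.5.

1.5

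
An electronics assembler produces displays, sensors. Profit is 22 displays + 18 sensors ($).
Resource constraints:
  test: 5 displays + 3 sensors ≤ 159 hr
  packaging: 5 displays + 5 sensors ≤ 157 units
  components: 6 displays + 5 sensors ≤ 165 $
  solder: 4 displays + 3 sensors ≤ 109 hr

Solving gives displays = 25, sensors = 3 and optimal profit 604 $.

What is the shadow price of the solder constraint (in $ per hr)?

1

Binding: components and solder. Non-binding: test (25 unused), packaging (17 unused).
By complementary slackness, y = 0 for the non-binding constraints.
Dual feasibility on the basic columns requires 6·y_components + 4·y_solder = 22, 5·y_components + 3·y_solder = 18.
→ y_components = 3 and y_solder = 1.
Shadow price of solder = 1.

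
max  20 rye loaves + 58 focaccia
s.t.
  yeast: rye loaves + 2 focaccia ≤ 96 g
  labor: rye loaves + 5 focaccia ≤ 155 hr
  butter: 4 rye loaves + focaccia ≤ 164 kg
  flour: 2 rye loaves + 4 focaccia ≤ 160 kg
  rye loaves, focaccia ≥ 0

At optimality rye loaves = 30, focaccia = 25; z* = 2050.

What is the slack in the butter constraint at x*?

butter used = 4·30 + 1·25 = 145; slack = 164 − 145 = 19.

19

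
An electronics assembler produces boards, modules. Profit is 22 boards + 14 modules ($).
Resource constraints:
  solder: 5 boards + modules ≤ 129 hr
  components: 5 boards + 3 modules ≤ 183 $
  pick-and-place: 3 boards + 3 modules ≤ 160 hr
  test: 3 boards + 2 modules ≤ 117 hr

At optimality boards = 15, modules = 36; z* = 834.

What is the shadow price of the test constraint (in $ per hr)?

4

Binding: components and test. Non-binding: solder (18 unused), pick-and-place (7 unused).
Since solder, pick-and-place are not tight, their duals are 0.
From A_Bᵀ y = c: 5·y_components + 3·y_test = 22; 3·y_components + 2·y_test = 14.
This yields shadow prices y_components = 2, y_test = 4.
Shadow price of test = 4.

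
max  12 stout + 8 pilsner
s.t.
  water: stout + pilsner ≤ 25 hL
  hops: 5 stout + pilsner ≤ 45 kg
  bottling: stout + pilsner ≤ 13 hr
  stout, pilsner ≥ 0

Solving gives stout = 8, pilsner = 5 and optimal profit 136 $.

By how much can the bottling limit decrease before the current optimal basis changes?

4

Binding constraints: hops, bottling. The basis is B = [[5,1],[1,1]] with det 4.
Per unit decrease in bottling, x* moves by d = (0.25, -1.25).
The basis stays optimal until pilsner reaches 0; allowable decrease = 4 hr.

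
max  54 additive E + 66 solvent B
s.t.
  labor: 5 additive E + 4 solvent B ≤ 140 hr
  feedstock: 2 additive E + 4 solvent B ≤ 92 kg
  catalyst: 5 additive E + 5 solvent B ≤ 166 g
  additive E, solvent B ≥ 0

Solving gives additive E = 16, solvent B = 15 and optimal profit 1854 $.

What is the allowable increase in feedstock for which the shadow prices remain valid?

Binding constraints: labor, feedstock. The basis is B = [[5,4],[2,4]] with det 12.
Per unit increase in feedstock, x* moves by d = (-0.3333, 0.4167).
The basis stays optimal until catalyst becomes binding; allowable increase = 26.4 kg.

26.4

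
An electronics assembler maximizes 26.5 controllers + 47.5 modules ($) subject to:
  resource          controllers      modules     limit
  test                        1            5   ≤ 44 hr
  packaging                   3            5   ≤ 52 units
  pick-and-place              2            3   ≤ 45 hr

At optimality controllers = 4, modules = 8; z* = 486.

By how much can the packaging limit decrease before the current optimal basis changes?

8

Binding constraints: test, packaging. The basis is B = [[1,5],[3,5]] with det -10.
Per unit decrease in packaging, x* moves by d = (-0.5, 0.1).
The basis stays optimal until controllers reaches 0; allowable decrease = 8 units.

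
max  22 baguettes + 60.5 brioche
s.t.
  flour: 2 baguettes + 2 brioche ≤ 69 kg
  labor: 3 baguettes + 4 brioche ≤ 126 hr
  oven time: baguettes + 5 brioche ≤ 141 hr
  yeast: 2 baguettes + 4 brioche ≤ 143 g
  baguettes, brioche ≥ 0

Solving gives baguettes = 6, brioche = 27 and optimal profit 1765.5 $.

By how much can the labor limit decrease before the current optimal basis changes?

Binding constraints: labor, oven time. The basis is B = [[3,4],[1,5]] with det 11.
Per unit decrease in labor, x* moves by d = (-0.4545, 0.0909).
The basis stays optimal until baguettes reaches 0; allowable decrease = 13.2 hr.

13.2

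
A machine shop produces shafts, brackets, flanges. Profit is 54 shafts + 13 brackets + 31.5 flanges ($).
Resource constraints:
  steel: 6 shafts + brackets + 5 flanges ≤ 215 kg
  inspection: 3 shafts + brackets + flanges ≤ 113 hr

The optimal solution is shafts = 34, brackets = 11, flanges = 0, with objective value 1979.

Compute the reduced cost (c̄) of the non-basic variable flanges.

-1.5

Check each constraint at x*: steel 215/215 (tight); inspection 113/113 (tight).
The binding rows give the dual system: 6·y_steel + 3·y_inspection = 54 and 1·y_steel + 1·y_inspection = 13.
This yields shadow prices y_steel = 5, y_inspection = 8.
Reduced cost of flanges: c₃ − yᵀa₃ = 31.5 − (5·5 + 8·1) = 31.5 − 33 = -1.5.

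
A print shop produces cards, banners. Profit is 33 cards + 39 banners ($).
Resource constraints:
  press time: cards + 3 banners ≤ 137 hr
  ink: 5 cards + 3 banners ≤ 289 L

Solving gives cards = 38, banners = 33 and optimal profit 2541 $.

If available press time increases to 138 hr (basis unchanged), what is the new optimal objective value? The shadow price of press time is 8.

Δb = 1, so new z* = 2541 + (8)·(1) = 2541 + 8 = 2549.

2549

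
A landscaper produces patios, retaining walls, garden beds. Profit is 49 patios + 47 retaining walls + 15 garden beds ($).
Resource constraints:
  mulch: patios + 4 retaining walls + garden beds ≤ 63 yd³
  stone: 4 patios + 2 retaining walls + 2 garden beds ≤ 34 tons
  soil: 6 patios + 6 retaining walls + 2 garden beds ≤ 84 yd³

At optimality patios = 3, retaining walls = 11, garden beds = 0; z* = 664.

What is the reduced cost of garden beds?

Binding: stone and soil. Non-binding: mulch (16 unused).
Slack constraints have shadow price 0 (complementary slackness).
From A_Bᵀ y = c: 4·y_stone + 6·y_soil = 49; 2·y_stone + 6·y_soil = 47.
Solving: y_stone = 1, y_soil = 7.5.
Reduced cost of garden beds: c₃ − yᵀa₃ = 15 − (1·2 + 7.5·2) = 15 − 17 = -2.

-2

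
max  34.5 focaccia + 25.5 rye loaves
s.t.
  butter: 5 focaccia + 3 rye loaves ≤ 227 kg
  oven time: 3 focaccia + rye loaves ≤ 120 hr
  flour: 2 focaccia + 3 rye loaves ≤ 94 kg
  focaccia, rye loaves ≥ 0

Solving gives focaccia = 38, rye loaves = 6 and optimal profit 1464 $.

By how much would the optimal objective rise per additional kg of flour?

Check each constraint at x*: butter 208/227 (slack 19); oven time 120/120 (tight); flour 94/94 (tight).
Since butter is not tight, its dual is 0.
The binding rows give the dual system: 3·y_oven time + 2·y_flour = 34.5 and 1·y_oven time + 3·y_flour = 25.5.
This yields shadow prices y_oven time = 7.5, y_flour = 6.
Shadow price of flour = 6.

6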